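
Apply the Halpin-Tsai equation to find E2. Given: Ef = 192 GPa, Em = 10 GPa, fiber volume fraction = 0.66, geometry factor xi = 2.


eta = (Ef/Em - 1)/(Ef/Em + xi) = (19.2 - 1)/(19.2 + 2) = 0.8585
E2 = Em*(1+xi*eta*Vf)/(1-eta*Vf) = 49.22 GPa

49.22 GPa


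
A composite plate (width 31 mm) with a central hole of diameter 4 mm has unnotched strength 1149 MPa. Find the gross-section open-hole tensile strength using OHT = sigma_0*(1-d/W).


OHT = sigma_0*(1-d/W) = 1149*(1-4/31) = 1000.7 MPa

1000.7 MPa


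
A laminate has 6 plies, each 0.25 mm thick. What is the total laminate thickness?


h = n * t_ply = 6 * 0.25 = 1.5 mm

1.5 mm


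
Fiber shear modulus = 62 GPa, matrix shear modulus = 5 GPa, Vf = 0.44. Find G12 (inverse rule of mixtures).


1/G12 = Vf/Gf + (1-Vf)/Gm = 0.44/62 + 0.56/5
G12 = 8.4 GPa

8.4 GPa


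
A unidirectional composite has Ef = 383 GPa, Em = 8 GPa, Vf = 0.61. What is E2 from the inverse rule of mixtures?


1/E2 = Vf/Ef + (1-Vf)/Em = 0.61/383 + 0.39/8
E2 = 19.86 GPa

19.86 GPa


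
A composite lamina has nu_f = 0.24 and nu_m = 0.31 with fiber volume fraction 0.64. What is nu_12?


nu_12 = nu_f*Vf + nu_m*(1-Vf) = 0.24*0.64 + 0.31*0.36 = 0.2652

0.2652


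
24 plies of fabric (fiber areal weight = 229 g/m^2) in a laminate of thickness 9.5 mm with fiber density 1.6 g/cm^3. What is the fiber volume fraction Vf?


Vf = n * FAW / (rho_f * h * 1000) = 24 * 229 / (1.6 * 9.5 * 1000) = 0.3616

0.3616


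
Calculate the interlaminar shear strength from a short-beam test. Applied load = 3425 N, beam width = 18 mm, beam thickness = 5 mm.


ILSS = 3F/(4bh) = 3*3425/(4*18*5) = 28.54 MPa

28.54 MPa


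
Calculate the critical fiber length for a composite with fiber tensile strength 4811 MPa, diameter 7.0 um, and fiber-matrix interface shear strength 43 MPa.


Lc = sigma_f * d / (2 * tau_i) = 4811 * 7.0 / (2 * 43) = 391.6 um

391.6 um


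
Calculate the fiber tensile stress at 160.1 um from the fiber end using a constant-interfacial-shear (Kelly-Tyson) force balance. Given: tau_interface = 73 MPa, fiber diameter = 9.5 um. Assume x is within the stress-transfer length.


Force balance: sigma_f * (pi*d^2/4) = tau * (pi*d) * x  ->  sigma_f = 4 * tau * x / d
sigma_f = 4 * 73 * 160.1 / 9.5 = 4921.0 MPa

4921.0 MPa


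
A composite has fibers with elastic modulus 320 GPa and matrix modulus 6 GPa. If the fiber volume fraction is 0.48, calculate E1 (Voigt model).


E1 = Ef*Vf + Em*(1-Vf) = 320*0.48 + 6*0.52 = 156.72 GPa

156.72 GPa


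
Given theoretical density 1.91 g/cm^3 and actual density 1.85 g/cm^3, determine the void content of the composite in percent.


Void% = (rho_theo - rho_actual)/rho_theo * 100 = (1.91 - 1.85)/1.91 * 100 = 3.14%

3.14%


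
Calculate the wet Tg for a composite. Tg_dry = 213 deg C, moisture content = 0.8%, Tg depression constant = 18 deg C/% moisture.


Tg_wet = Tg_dry - k*moisture = 213 - 18*0.8 = 198.6 deg C

198.6 deg C


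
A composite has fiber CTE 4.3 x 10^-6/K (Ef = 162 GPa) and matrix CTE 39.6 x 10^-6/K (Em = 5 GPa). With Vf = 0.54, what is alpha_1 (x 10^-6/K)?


E1 = Ef*Vf + Em*(1-Vf) = 89.78
alpha_1 = (alpha_f*Ef*Vf + alpha_m*Em*(1-Vf))/E1 = 5.2 x 10^-6/K

5.2 x 10^-6/K


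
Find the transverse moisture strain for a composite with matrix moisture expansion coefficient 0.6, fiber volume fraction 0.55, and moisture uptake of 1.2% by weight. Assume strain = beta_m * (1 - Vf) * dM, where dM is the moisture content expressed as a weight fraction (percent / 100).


dM = 1.2/100 = 0.012
strain = beta_m * (1-Vf) * dM = 0.6 * 0.45 * 0.012 = 0.00324

0.00324


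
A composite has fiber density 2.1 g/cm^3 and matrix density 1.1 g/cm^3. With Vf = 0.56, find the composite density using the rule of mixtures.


rho_c = rho_f*Vf + rho_m*(1-Vf) = 2.1*0.56 + 1.1*0.44 = 1.66 g/cm^3

1.66 g/cm^3


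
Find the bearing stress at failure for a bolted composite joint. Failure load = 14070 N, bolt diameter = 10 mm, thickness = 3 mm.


sigma_br = F/(d*h) = 14070/(10*3) = 469.0 MPa

469.0 MPa


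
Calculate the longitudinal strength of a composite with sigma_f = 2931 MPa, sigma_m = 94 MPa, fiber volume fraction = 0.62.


sigma_1 = sigma_f*Vf + sigma_m*(1-Vf) = 2931*0.62 + 94*0.38 = 1852.9 MPa

1852.9 MPa


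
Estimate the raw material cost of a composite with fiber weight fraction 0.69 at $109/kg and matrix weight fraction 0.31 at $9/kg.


Cost = cost_f*Wf + cost_m*Wm = 109*0.69 + 9*0.31 = $78.0/kg

$78.0/kg


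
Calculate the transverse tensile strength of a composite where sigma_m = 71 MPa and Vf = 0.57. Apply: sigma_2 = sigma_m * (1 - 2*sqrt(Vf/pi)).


factor = 1 - 2*sqrt(0.57/pi) = 0.1481
sigma_2 = 71 * 0.1481 = 10.51 MPa

10.51 MPa


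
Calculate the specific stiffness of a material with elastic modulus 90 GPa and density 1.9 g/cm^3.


Specific stiffness = E/rho = 90/1.9 = 47.4 GPa/(g/cm^3)

47.4 GPa/(g/cm^3)


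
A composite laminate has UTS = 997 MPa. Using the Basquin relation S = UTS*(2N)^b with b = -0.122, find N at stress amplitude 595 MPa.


N = 0.5 * (S/UTS)^(1/b) = 0.5 * (595/997)^(1/-0.122) = 34.3951 cycles

34.3951 cycles


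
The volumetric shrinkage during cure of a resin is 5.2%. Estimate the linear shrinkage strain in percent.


Linear shrinkage ≈ vol_shrink/3 = 5.2/3 = 1.733%

1.733%


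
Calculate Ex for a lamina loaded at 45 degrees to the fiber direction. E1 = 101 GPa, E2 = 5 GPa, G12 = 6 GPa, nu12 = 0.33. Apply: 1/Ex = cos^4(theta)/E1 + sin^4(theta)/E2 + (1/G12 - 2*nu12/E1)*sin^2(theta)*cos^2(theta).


cos^4(45) = 0.25, sin^4(45) = 0.25, sin^2(45)*cos^2(45) = 0.25
1/G12 - 2*nu12/E1 = 1/6 - 2*0.33/101 = 0.160132 GPa^-1
1/Ex = 0.25/101 + 0.25/5 + 0.160132*0.25 = 0.0925083 GPa^-1
Ex = 10.81 GPa

10.81 GPa


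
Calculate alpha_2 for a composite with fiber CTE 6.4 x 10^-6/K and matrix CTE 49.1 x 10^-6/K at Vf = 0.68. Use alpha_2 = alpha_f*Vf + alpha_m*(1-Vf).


alpha_2 = alpha_f*Vf + alpha_m*(1-Vf) = 6.4*0.68 + 49.1*0.32 = 20.1 x 10^-6/K

20.1 x 10^-6/K


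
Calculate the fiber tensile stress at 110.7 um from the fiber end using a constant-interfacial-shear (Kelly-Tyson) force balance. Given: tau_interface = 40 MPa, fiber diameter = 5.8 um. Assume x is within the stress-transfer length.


Force balance: sigma_f * (pi*d^2/4) = tau * (pi*d) * x  ->  sigma_f = 4 * tau * x / d
sigma_f = 4 * 40 * 110.7 / 5.8 = 3053.8 MPa

3053.8 MPa


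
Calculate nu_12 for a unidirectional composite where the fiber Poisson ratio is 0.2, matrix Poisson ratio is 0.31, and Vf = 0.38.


nu_12 = nu_f*Vf + nu_m*(1-Vf) = 0.2*0.38 + 0.31*0.62 = 0.2682

0.2682


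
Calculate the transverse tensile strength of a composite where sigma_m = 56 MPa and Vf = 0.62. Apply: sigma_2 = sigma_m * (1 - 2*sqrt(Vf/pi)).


factor = 1 - 2*sqrt(0.62/pi) = 0.1115
sigma_2 = 56 * 0.1115 = 6.24 MPa

6.24 MPa


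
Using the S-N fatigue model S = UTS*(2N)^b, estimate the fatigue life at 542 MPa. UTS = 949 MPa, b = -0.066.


N = 0.5 * (S/UTS)^(1/b) = 0.5 * (542/949)^(1/-0.066) = 2425.6745 cycles

2425.6745 cycles


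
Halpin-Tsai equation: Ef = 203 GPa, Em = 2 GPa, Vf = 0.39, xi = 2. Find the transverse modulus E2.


eta = (Ef/Em - 1)/(Ef/Em + xi) = (101.5 - 1)/(101.5 + 2) = 0.971
E2 = Em*(1+xi*eta*Vf)/(1-eta*Vf) = 5.66 GPa

5.66 GPa


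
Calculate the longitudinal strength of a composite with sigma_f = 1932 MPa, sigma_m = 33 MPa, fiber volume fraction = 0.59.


sigma_1 = sigma_f*Vf + sigma_m*(1-Vf) = 1932*0.59 + 33*0.41 = 1153.4 MPa

1153.4 MPa


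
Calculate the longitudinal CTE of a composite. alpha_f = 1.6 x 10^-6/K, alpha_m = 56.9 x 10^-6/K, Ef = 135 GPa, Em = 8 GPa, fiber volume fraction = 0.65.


E1 = Ef*Vf + Em*(1-Vf) = 90.55
alpha_1 = (alpha_f*Ef*Vf + alpha_m*Em*(1-Vf))/E1 = 3.31 x 10^-6/K

3.31 x 10^-6/K


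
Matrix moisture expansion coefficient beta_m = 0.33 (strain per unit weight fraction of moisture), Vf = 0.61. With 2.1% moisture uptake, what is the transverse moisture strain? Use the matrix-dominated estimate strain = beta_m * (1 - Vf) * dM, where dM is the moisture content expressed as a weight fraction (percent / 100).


dM = 2.1/100 = 0.021
strain = beta_m * (1-Vf) * dM = 0.33 * 0.39 * 0.021 = 0.0027027

0.0027027


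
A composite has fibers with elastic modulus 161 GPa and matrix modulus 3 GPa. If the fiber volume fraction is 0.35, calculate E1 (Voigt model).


E1 = Ef*Vf + Em*(1-Vf) = 161*0.35 + 3*0.65 = 58.3 GPa

58.3 GPa


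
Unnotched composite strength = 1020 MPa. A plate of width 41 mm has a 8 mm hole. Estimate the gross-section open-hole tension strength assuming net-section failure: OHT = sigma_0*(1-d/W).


OHT = sigma_0*(1-d/W) = 1020*(1-8/41) = 821.0 MPa

821.0 MPa


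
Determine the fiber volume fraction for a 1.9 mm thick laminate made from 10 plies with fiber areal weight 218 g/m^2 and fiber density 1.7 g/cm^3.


Vf = n * FAW / (rho_f * h * 1000) = 10 * 218 / (1.7 * 1.9 * 1000) = 0.6749

0.6749


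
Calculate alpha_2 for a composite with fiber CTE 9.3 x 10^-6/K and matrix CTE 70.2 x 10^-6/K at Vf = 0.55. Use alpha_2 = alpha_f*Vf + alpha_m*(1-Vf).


alpha_2 = alpha_f*Vf + alpha_m*(1-Vf) = 9.3*0.55 + 70.2*0.45 = 36.7 x 10^-6/K

36.7 x 10^-6/K


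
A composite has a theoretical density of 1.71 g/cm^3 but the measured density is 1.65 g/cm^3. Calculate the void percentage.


Void% = (rho_theo - rho_actual)/rho_theo * 100 = (1.71 - 1.65)/1.71 * 100 = 3.51%

3.51%


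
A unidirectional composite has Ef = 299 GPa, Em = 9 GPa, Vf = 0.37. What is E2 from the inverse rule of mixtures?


1/E2 = Vf/Ef + (1-Vf)/Em = 0.37/299 + 0.63/9
E2 = 14.04 GPa

14.04 GPa


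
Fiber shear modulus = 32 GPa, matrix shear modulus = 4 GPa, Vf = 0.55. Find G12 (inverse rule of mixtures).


1/G12 = Vf/Gf + (1-Vf)/Gm = 0.55/32 + 0.45/4
G12 = 7.71 GPa

7.71 GPa


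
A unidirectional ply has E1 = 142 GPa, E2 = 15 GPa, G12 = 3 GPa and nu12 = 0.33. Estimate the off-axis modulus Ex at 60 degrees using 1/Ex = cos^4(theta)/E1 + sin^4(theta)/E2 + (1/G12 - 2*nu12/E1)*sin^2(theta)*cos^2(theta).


cos^4(60) = 0.0625, sin^4(60) = 0.5625, sin^2(60)*cos^2(60) = 0.1875
1/G12 - 2*nu12/E1 = 1/3 - 2*0.33/142 = 0.328685 GPa^-1
1/Ex = 0.0625/142 + 0.5625/15 + 0.328685*0.1875 = 0.0995687 GPa^-1
Ex = 10.04 GPa

10.04 GPa


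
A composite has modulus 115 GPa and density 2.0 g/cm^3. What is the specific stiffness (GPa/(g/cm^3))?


Specific stiffness = E/rho = 115/2.0 = 57.5 GPa/(g/cm^3)

57.5 GPa/(g/cm^3)


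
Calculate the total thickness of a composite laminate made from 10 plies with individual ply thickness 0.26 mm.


h = n * t_ply = 10 * 0.26 = 2.6 mm

2.6 mm


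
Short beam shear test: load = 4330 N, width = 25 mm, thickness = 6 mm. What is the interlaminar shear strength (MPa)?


ILSS = 3F/(4bh) = 3*4330/(4*25*6) = 21.65 MPa

21.65 MPa


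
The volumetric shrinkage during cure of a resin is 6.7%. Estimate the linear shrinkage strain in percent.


Linear shrinkage ≈ vol_shrink/3 = 6.7/3 = 2.233%

2.233%


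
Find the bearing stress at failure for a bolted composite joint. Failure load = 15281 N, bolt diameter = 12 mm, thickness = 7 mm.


sigma_br = F/(d*h) = 15281/(12*7) = 181.9 MPa

181.9 MPa


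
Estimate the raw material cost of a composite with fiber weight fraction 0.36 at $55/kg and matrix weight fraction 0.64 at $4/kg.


Cost = cost_f*Wf + cost_m*Wm = 55*0.36 + 4*0.64 = $22.36/kg

$22.36/kg


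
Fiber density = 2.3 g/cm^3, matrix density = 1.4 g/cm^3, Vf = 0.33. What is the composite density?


rho_c = rho_f*Vf + rho_m*(1-Vf) = 2.3*0.33 + 1.4*0.67 = 1.697 g/cm^3

1.697 g/cm^3


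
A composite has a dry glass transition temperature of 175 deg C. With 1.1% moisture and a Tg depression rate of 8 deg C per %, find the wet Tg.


Tg_wet = Tg_dry - k*moisture = 175 - 8*1.1 = 166.2 deg C

166.2 deg C


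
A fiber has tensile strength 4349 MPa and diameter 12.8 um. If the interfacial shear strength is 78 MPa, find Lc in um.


Lc = sigma_f * d / (2 * tau_i) = 4349 * 12.8 / (2 * 78) = 356.8 um

356.8 um


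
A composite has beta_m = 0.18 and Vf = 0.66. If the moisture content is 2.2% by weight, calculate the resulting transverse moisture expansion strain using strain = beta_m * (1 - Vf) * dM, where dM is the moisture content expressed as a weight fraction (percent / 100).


dM = 2.2/100 = 0.022
strain = beta_m * (1-Vf) * dM = 0.18 * 0.34 * 0.022 = 0.0013464

0.0013464


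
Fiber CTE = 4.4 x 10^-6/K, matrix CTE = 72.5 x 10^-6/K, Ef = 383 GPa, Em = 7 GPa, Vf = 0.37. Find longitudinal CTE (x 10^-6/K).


E1 = Ef*Vf + Em*(1-Vf) = 146.12
alpha_1 = (alpha_f*Ef*Vf + alpha_m*Em*(1-Vf))/E1 = 6.46 x 10^-6/K

6.46 x 10^-6/K


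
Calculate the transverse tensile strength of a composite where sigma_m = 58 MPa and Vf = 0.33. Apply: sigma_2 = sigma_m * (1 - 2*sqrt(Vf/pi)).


factor = 1 - 2*sqrt(0.33/pi) = 0.3518
sigma_2 = 58 * 0.3518 = 20.4 MPa

20.4 MPa


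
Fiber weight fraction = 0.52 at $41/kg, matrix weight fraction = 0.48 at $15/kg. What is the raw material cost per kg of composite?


Cost = cost_f*Wf + cost_m*Wm = 41*0.52 + 15*0.48 = $28.52/kg

$28.52/kg


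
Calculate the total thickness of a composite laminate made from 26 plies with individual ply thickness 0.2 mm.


h = n * t_ply = 26 * 0.2 = 5.2 mm

5.2 mm


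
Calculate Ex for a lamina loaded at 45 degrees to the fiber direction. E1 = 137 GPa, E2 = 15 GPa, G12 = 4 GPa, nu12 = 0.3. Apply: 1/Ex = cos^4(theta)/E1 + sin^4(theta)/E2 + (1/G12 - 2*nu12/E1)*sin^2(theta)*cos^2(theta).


cos^4(45) = 0.25, sin^4(45) = 0.25, sin^2(45)*cos^2(45) = 0.25
1/G12 - 2*nu12/E1 = 1/4 - 2*0.3/137 = 0.24562 GPa^-1
1/Ex = 0.25/137 + 0.25/15 + 0.24562*0.25 = 0.0798966 GPa^-1
Ex = 12.52 GPa

12.52 GPa


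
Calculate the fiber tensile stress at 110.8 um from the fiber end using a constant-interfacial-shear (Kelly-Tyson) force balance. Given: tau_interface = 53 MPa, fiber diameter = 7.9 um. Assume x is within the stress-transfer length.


Force balance: sigma_f * (pi*d^2/4) = tau * (pi*d) * x  ->  sigma_f = 4 * tau * x / d
sigma_f = 4 * 53 * 110.8 / 7.9 = 2973.4 MPa

2973.4 MPa


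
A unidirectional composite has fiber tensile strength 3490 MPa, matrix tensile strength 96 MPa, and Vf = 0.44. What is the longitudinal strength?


sigma_1 = sigma_f*Vf + sigma_m*(1-Vf) = 3490*0.44 + 96*0.56 = 1589.4 MPa

1589.4 MPa


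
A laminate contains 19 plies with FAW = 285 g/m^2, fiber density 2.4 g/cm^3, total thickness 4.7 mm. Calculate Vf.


Vf = n * FAW / (rho_f * h * 1000) = 19 * 285 / (2.4 * 4.7 * 1000) = 0.4801

0.4801


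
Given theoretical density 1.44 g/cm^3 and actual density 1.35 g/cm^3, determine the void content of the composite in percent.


Void% = (rho_theo - rho_actual)/rho_theo * 100 = (1.44 - 1.35)/1.44 * 100 = 6.25%

6.25%


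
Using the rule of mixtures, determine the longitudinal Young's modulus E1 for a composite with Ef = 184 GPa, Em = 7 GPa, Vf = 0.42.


E1 = Ef*Vf + Em*(1-Vf) = 184*0.42 + 7*0.58 = 81.34 GPa

81.34 GPa


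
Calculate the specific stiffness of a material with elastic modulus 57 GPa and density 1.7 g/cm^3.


Specific stiffness = E/rho = 57/1.7 = 33.5 GPa/(g/cm^3)

33.5 GPa/(g/cm^3)


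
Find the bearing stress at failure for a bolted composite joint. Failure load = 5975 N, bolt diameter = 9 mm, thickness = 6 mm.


sigma_br = F/(d*h) = 5975/(9*6) = 110.6 MPa

110.6 MPa


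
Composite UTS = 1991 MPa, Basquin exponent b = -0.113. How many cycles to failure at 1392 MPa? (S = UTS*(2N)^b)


N = 0.5 * (S/UTS)^(1/b) = 0.5 * (1392/1991)^(1/-0.113) = 11.8707 cycles

11.8707 cycles


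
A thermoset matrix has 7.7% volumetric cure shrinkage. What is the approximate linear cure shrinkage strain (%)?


Linear shrinkage ≈ vol_shrink/3 = 7.7/3 = 2.567%

2.567%


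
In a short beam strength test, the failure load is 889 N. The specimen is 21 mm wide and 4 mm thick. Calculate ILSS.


ILSS = 3F/(4bh) = 3*889/(4*21*4) = 7.94 MPa

7.94 MPa


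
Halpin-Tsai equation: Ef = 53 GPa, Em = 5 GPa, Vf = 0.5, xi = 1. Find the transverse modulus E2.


eta = (Ef/Em - 1)/(Ef/Em + xi) = (10.6 - 1)/(10.6 + 1) = 0.8276
E2 = Em*(1+xi*eta*Vf)/(1-eta*Vf) = 12.06 GPa

12.06 GPa


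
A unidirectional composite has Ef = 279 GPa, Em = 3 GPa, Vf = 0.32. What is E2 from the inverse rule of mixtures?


1/E2 = Vf/Ef + (1-Vf)/Em = 0.32/279 + 0.68/3
E2 = 4.39 GPa

4.39 GPa


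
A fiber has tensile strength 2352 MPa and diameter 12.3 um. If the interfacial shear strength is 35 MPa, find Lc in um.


Lc = sigma_f * d / (2 * tau_i) = 2352 * 12.3 / (2 * 35) = 413.3 um

413.3 um


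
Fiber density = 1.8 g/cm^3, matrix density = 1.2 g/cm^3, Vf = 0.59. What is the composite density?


rho_c = rho_f*Vf + rho_m*(1-Vf) = 1.8*0.59 + 1.2*0.41 = 1.554 g/cm^3

1.554 g/cm^3


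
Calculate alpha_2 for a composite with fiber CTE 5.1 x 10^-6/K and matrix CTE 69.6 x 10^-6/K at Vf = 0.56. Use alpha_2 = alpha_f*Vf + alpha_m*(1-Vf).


alpha_2 = alpha_f*Vf + alpha_m*(1-Vf) = 5.1*0.56 + 69.6*0.44 = 33.5 x 10^-6/K

33.5 x 10^-6/K


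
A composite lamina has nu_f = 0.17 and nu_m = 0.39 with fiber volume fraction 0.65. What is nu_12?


nu_12 = nu_f*Vf + nu_m*(1-Vf) = 0.17*0.65 + 0.39*0.35 = 0.247

0.247


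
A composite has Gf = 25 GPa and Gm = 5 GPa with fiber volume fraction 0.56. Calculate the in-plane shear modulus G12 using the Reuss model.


1/G12 = Vf/Gf + (1-Vf)/Gm = 0.56/25 + 0.44/5
G12 = 9.06 GPa

9.06 GPa


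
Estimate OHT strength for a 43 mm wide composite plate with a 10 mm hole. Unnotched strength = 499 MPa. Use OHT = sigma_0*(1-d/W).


OHT = sigma_0*(1-d/W) = 499*(1-10/43) = 383.0 MPa

383.0 MPa


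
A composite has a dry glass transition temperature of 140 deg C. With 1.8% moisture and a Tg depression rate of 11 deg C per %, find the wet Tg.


Tg_wet = Tg_dry - k*moisture = 140 - 11*1.8 = 120.2 deg C

120.2 deg C


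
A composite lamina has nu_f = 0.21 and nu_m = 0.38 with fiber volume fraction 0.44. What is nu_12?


nu_12 = nu_f*Vf + nu_m*(1-Vf) = 0.21*0.44 + 0.38*0.56 = 0.3052

0.3052


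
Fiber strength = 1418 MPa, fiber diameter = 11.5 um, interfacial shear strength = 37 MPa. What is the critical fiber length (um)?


Lc = sigma_f * d / (2 * tau_i) = 1418 * 11.5 / (2 * 37) = 220.4 um

220.4 um


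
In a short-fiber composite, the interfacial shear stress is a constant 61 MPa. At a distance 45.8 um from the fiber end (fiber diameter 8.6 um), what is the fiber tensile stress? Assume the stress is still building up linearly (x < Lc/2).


Force balance: sigma_f * (pi*d^2/4) = tau * (pi*d) * x  ->  sigma_f = 4 * tau * x / d
sigma_f = 4 * 61 * 45.8 / 8.6 = 1299.4 MPa

1299.4 MPa


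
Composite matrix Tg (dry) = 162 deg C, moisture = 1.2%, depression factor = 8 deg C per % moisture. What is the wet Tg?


Tg_wet = Tg_dry - k*moisture = 162 - 8*1.2 = 152.4 deg C

152.4 deg C


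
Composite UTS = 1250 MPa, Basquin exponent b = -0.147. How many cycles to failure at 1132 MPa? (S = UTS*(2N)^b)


N = 0.5 * (S/UTS)^(1/b) = 0.5 * (1132/1250)^(1/-0.147) = 0.9816 cycles

0.9816 cycles


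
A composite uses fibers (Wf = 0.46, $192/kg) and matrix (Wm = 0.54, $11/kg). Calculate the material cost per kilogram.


Cost = cost_f*Wf + cost_m*Wm = 192*0.46 + 11*0.54 = $94.26/kg

$94.26/kg


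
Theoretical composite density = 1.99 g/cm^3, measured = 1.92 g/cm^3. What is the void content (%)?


Void% = (rho_theo - rho_actual)/rho_theo * 100 = (1.99 - 1.92)/1.99 * 100 = 3.52%

3.52%


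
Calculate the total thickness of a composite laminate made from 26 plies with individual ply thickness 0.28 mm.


h = n * t_ply = 26 * 0.28 = 7.28 mm

7.28 mm


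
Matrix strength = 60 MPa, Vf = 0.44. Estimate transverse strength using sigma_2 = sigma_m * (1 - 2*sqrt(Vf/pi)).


factor = 1 - 2*sqrt(0.44/pi) = 0.2515
sigma_2 = 60 * 0.2515 = 15.09 MPa

15.09 MPa


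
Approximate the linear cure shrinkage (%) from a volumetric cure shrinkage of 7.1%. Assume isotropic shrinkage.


Linear shrinkage ≈ vol_shrink/3 = 7.1/3 = 2.367%

2.367%


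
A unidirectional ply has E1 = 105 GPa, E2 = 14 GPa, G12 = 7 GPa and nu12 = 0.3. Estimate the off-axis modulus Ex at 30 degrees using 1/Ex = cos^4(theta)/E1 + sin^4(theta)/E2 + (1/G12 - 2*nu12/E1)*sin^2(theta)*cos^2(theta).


cos^4(30) = 0.5625, sin^4(30) = 0.0625, sin^2(30)*cos^2(30) = 0.1875
1/G12 - 2*nu12/E1 = 1/7 - 2*0.3/105 = 0.137143 GPa^-1
1/Ex = 0.5625/105 + 0.0625/14 + 0.137143*0.1875 = 0.0355357 GPa^-1
Ex = 28.14 GPa

28.14 GPa


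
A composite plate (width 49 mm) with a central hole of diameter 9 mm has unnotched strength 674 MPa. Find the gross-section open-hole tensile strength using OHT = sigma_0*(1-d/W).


OHT = sigma_0*(1-d/W) = 674*(1-9/49) = 550.2 MPa

550.2 MPa


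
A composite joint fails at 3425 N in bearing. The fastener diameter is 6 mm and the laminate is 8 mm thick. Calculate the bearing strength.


sigma_br = F/(d*h) = 3425/(6*8) = 71.4 MPa

71.4 MPa


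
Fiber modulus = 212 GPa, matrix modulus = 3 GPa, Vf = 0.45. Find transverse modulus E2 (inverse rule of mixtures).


1/E2 = Vf/Ef + (1-Vf)/Em = 0.45/212 + 0.55/3
E2 = 5.39 GPa

5.39 GPa


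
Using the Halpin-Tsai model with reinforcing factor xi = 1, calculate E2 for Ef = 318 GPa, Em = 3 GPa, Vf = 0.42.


eta = (Ef/Em - 1)/(Ef/Em + xi) = (106.0 - 1)/(106.0 + 1) = 0.9813
E2 = Em*(1+xi*eta*Vf)/(1-eta*Vf) = 7.21 GPa

7.21 GPa


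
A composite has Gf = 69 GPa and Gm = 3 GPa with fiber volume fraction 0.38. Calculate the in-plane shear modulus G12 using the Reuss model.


1/G12 = Vf/Gf + (1-Vf)/Gm = 0.38/69 + 0.62/3
G12 = 4.71 GPa

4.71 GPa


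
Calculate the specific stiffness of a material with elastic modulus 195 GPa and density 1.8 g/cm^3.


Specific stiffness = E/rho = 195/1.8 = 108.3 GPa/(g/cm^3)

108.3 GPa/(g/cm^3)


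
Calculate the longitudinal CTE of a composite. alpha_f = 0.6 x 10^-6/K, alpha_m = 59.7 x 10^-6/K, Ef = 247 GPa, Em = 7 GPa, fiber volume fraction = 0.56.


E1 = Ef*Vf + Em*(1-Vf) = 141.4
alpha_1 = (alpha_f*Ef*Vf + alpha_m*Em*(1-Vf))/E1 = 1.89 x 10^-6/K

1.89 x 10^-6/K


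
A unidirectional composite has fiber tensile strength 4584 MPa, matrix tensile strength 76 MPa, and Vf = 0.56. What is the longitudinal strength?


sigma_1 = sigma_f*Vf + sigma_m*(1-Vf) = 4584*0.56 + 76*0.44 = 2600.5 MPa

2600.5 MPa


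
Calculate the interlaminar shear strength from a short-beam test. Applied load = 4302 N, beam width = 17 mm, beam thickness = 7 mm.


ILSS = 3F/(4bh) = 3*4302/(4*17*7) = 27.11 MPa

27.11 MPa


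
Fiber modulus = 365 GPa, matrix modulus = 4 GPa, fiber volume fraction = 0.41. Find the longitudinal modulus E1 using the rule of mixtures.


E1 = Ef*Vf + Em*(1-Vf) = 365*0.41 + 4*0.59 = 152.01 GPa

152.01 GPa


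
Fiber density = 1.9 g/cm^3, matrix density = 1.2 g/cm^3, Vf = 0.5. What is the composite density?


rho_c = rho_f*Vf + rho_m*(1-Vf) = 1.9*0.5 + 1.2*0.5 = 1.55 g/cm^3

1.55 g/cm^3


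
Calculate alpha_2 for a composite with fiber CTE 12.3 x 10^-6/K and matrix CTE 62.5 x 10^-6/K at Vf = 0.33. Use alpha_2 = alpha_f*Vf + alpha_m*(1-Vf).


alpha_2 = alpha_f*Vf + alpha_m*(1-Vf) = 12.3*0.33 + 62.5*0.67 = 45.9 x 10^-6/K

45.9 x 10^-6/K


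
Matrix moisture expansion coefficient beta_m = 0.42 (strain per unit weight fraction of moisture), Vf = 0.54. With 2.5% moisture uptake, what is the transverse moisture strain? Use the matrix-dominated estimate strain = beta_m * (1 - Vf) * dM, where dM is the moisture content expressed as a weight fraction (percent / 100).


dM = 2.5/100 = 0.025
strain = beta_m * (1-Vf) * dM = 0.42 * 0.46 * 0.025 = 0.00483

0.00483


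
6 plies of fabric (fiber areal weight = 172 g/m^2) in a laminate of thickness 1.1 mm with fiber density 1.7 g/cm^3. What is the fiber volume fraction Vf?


Vf = n * FAW / (rho_f * h * 1000) = 6 * 172 / (1.7 * 1.1 * 1000) = 0.5519

0.5519


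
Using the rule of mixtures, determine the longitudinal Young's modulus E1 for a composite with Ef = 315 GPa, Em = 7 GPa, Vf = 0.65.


E1 = Ef*Vf + Em*(1-Vf) = 315*0.65 + 7*0.35 = 207.2 GPa

207.2 GPa


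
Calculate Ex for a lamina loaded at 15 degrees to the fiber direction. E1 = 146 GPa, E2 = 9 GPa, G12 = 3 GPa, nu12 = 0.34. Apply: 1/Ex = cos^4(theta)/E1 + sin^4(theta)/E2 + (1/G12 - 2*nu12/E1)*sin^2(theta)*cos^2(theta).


cos^4(15) = 0.870513, sin^4(15) = 0.004487, sin^2(15)*cos^2(15) = 0.0625
1/G12 - 2*nu12/E1 = 1/3 - 2*0.34/146 = 0.328676 GPa^-1
1/Ex = 0.870513/146 + 0.004487/9 + 0.328676*0.0625 = 0.0270032 GPa^-1
Ex = 37.03 GPa

37.03 GPa


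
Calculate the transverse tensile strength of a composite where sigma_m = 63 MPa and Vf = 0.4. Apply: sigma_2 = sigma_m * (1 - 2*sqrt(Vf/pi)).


factor = 1 - 2*sqrt(0.4/pi) = 0.2864
sigma_2 = 63 * 0.2864 = 18.04 MPa

18.04 MPa


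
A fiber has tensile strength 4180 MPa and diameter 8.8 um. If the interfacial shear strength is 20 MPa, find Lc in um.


Lc = sigma_f * d / (2 * tau_i) = 4180 * 8.8 / (2 * 20) = 919.6 um

919.6 um


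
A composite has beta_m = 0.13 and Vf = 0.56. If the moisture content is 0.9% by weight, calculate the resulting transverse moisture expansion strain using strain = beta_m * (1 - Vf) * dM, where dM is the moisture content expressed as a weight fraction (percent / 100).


dM = 0.9/100 = 0.009
strain = beta_m * (1-Vf) * dM = 0.13 * 0.44 * 0.009 = 0.0005148

0.0005148


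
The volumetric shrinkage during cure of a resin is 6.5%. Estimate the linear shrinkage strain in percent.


Linear shrinkage ≈ vol_shrink/3 = 6.5/3 = 2.167%

2.167%


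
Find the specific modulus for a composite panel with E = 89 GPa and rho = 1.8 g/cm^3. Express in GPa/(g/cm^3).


Specific stiffness = E/rho = 89/1.8 = 49.4 GPa/(g/cm^3)

49.4 GPa/(g/cm^3)


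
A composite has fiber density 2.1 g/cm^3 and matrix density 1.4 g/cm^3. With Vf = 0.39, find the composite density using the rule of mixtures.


rho_c = rho_f*Vf + rho_m*(1-Vf) = 2.1*0.39 + 1.4*0.61 = 1.673 g/cm^3

1.673 g/cm^3


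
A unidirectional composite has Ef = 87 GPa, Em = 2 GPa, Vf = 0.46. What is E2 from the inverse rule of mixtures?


1/E2 = Vf/Ef + (1-Vf)/Em = 0.46/87 + 0.54/2
E2 = 3.63 GPa

3.63 GPa


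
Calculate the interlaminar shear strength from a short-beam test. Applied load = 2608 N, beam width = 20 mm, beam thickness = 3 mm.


ILSS = 3F/(4bh) = 3*2608/(4*20*3) = 32.6 MPa

32.6 MPa


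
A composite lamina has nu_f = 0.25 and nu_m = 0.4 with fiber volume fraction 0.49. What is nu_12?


nu_12 = nu_f*Vf + nu_m*(1-Vf) = 0.25*0.49 + 0.4*0.51 = 0.3265

0.3265


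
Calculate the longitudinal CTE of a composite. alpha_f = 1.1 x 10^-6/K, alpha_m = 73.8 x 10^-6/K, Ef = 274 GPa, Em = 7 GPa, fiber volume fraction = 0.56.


E1 = Ef*Vf + Em*(1-Vf) = 156.52
alpha_1 = (alpha_f*Ef*Vf + alpha_m*Em*(1-Vf))/E1 = 2.53 x 10^-6/K

2.53 x 10^-6/K


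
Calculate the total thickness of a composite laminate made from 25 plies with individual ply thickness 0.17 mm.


h = n * t_ply = 25 * 0.17 = 4.25 mm

4.25 mm


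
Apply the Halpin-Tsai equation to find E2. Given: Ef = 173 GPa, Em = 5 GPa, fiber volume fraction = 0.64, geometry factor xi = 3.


eta = (Ef/Em - 1)/(Ef/Em + xi) = (34.6 - 1)/(34.6 + 3) = 0.8936
E2 = Em*(1+xi*eta*Vf)/(1-eta*Vf) = 31.72 GPa

31.72 GPa


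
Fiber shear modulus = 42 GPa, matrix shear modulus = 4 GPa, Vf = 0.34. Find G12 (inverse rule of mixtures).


1/G12 = Vf/Gf + (1-Vf)/Gm = 0.34/42 + 0.66/4
G12 = 5.78 GPa

5.78 GPa


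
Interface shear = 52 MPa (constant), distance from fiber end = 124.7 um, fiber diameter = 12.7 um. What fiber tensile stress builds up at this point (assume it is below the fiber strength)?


Force balance: sigma_f * (pi*d^2/4) = tau * (pi*d) * x  ->  sigma_f = 4 * tau * x / d
sigma_f = 4 * 52 * 124.7 / 12.7 = 2042.3 MPa

2042.3 MPa


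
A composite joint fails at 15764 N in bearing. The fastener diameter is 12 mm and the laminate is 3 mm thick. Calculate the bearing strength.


sigma_br = F/(d*h) = 15764/(12*3) = 437.9 MPa

437.9 MPa


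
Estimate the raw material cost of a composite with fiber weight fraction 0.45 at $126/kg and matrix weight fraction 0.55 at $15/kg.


Cost = cost_f*Wf + cost_m*Wm = 126*0.45 + 15*0.55 = $64.95/kg

$64.95/kg


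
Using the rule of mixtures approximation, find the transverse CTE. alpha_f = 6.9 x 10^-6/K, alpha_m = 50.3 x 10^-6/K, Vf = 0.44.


alpha_2 = alpha_f*Vf + alpha_m*(1-Vf) = 6.9*0.44 + 50.3*0.56 = 31.2 x 10^-6/K

31.2 x 10^-6/K


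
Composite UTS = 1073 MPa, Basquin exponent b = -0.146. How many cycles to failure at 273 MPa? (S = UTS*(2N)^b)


N = 0.5 * (S/UTS)^(1/b) = 0.5 * (273/1073)^(1/-0.146) = 5894.6336 cycles

5894.6336 cycles


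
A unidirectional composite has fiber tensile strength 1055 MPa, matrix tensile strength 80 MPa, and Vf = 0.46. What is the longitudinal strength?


sigma_1 = sigma_f*Vf + sigma_m*(1-Vf) = 1055*0.46 + 80*0.54 = 528.5 MPa

528.5 MPa


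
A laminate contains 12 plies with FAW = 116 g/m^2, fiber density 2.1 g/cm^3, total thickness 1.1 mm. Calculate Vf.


Vf = n * FAW / (rho_f * h * 1000) = 12 * 116 / (2.1 * 1.1 * 1000) = 0.6026

0.6026


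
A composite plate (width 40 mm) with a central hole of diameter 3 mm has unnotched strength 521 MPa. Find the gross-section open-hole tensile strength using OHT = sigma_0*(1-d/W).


OHT = sigma_0*(1-d/W) = 521*(1-3/40) = 481.9 MPa

481.9 MPa


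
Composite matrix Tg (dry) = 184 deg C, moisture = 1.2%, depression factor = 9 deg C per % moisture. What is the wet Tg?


Tg_wet = Tg_dry - k*moisture = 184 - 9*1.2 = 173.2 deg C

173.2 deg C


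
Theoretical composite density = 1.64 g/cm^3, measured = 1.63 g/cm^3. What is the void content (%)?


Void% = (rho_theo - rho_actual)/rho_theo * 100 = (1.64 - 1.63)/1.64 * 100 = 0.61%

0.61%


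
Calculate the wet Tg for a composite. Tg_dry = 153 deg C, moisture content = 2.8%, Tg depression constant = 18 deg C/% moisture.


Tg_wet = Tg_dry - k*moisture = 153 - 18*2.8 = 102.6 deg C

102.6 deg C


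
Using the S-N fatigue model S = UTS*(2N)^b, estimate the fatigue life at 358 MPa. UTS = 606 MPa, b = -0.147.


N = 0.5 * (S/UTS)^(1/b) = 0.5 * (358/606)^(1/-0.147) = 17.9474 cycles

17.9474 cycles


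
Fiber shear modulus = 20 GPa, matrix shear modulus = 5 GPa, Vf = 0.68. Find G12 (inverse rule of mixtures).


1/G12 = Vf/Gf + (1-Vf)/Gm = 0.68/20 + 0.32/5
G12 = 10.2 GPa

10.2 GPa


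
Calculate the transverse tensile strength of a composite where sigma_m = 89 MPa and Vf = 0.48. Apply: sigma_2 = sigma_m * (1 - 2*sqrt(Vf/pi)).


factor = 1 - 2*sqrt(0.48/pi) = 0.2182
sigma_2 = 89 * 0.2182 = 19.42 MPa

19.42 MPa


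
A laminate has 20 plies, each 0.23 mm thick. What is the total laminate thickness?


h = n * t_ply = 20 * 0.23 = 4.6 mm

4.6 mm


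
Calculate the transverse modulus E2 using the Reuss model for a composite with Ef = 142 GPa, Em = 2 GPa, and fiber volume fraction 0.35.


1/E2 = Vf/Ef + (1-Vf)/Em = 0.35/142 + 0.65/2
E2 = 3.05 GPa

3.05 GPa


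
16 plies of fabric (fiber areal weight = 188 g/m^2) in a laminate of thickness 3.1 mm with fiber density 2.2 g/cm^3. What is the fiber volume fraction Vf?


Vf = n * FAW / (rho_f * h * 1000) = 16 * 188 / (2.2 * 3.1 * 1000) = 0.4411

0.4411


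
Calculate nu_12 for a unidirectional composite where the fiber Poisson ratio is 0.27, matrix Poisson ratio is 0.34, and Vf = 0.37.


nu_12 = nu_f*Vf + nu_m*(1-Vf) = 0.27*0.37 + 0.34*0.63 = 0.3141

0.3141


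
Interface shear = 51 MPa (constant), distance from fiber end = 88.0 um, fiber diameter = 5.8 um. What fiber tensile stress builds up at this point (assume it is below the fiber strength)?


Force balance: sigma_f * (pi*d^2/4) = tau * (pi*d) * x  ->  sigma_f = 4 * tau * x / d
sigma_f = 4 * 51 * 88.0 / 5.8 = 3095.2 MPa

3095.2 MPa


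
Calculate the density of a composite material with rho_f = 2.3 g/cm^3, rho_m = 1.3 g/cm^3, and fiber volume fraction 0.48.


rho_c = rho_f*Vf + rho_m*(1-Vf) = 2.3*0.48 + 1.3*0.52 = 1.78 g/cm^3

1.78 g/cm^3


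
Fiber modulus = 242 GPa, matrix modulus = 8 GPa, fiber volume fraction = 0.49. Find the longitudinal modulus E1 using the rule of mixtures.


E1 = Ef*Vf + Em*(1-Vf) = 242*0.49 + 8*0.51 = 122.66 GPa

122.66 GPa


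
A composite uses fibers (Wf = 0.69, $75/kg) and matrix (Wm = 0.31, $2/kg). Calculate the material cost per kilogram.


Cost = cost_f*Wf + cost_m*Wm = 75*0.69 + 2*0.31 = $52.37/kg

$52.37/kg


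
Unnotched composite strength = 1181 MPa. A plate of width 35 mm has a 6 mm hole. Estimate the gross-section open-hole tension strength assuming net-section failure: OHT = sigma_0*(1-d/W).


OHT = sigma_0*(1-d/W) = 1181*(1-6/35) = 978.5 MPa

978.5 MPa


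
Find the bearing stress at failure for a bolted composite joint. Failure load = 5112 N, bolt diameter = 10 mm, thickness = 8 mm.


sigma_br = F/(d*h) = 5112/(10*8) = 63.9 MPa

63.9 MPa


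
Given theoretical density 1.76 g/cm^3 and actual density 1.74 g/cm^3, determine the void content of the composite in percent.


Void% = (rho_theo - rho_actual)/rho_theo * 100 = (1.76 - 1.74)/1.76 * 100 = 1.14%

1.14%


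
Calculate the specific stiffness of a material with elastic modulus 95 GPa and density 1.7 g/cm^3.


Specific stiffness = E/rho = 95/1.7 = 55.9 GPa/(g/cm^3)

55.9 GPa/(g/cm^3)


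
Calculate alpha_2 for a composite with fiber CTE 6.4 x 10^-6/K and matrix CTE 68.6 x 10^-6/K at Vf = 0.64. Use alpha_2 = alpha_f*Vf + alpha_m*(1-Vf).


alpha_2 = alpha_f*Vf + alpha_m*(1-Vf) = 6.4*0.64 + 68.6*0.36 = 28.8 x 10^-6/K

28.8 x 10^-6/K


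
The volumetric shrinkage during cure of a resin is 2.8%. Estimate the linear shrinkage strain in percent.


Linear shrinkage ≈ vol_shrink/3 = 2.8/3 = 0.933%

0.933%


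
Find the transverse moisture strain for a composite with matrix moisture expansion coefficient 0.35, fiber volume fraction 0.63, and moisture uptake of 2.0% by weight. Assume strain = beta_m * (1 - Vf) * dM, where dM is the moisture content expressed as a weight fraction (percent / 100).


dM = 2.0/100 = 0.02
strain = beta_m * (1-Vf) * dM = 0.35 * 0.37 * 0.02 = 0.00259

0.00259


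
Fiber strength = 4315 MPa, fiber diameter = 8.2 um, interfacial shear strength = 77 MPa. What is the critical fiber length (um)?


Lc = sigma_f * d / (2 * tau_i) = 4315 * 8.2 / (2 * 77) = 229.8 um

229.8 um


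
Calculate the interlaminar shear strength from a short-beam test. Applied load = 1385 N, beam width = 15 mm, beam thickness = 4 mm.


ILSS = 3F/(4bh) = 3*1385/(4*15*4) = 17.31 MPa

17.31 MPa


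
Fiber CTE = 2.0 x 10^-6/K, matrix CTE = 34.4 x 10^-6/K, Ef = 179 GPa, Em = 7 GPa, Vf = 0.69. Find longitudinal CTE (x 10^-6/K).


E1 = Ef*Vf + Em*(1-Vf) = 125.68
alpha_1 = (alpha_f*Ef*Vf + alpha_m*Em*(1-Vf))/E1 = 2.56 x 10^-6/K

2.56 x 10^-6/K


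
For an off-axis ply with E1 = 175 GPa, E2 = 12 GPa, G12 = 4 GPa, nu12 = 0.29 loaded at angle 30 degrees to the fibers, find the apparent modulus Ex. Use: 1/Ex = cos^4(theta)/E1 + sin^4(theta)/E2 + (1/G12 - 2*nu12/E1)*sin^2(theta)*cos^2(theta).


cos^4(30) = 0.5625, sin^4(30) = 0.0625, sin^2(30)*cos^2(30) = 0.1875
1/G12 - 2*nu12/E1 = 1/4 - 2*0.29/175 = 0.246686 GPa^-1
1/Ex = 0.5625/175 + 0.0625/12 + 0.246686*0.1875 = 0.0546762 GPa^-1
Ex = 18.29 GPa

18.29 GPa


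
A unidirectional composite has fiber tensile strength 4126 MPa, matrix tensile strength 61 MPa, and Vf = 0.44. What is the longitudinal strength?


sigma_1 = sigma_f*Vf + sigma_m*(1-Vf) = 4126*0.44 + 61*0.56 = 1849.6 MPa

1849.6 MPa


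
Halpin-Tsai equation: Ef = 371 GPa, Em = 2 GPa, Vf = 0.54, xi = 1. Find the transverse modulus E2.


eta = (Ef/Em - 1)/(Ef/Em + xi) = (185.5 - 1)/(185.5 + 1) = 0.9893
E2 = Em*(1+xi*eta*Vf)/(1-eta*Vf) = 6.59 GPa

6.59 GPa


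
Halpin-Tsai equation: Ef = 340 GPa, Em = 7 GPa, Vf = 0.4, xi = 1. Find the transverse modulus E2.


eta = (Ef/Em - 1)/(Ef/Em + xi) = (48.5714 - 1)/(48.5714 + 1) = 0.9597
E2 = Em*(1+xi*eta*Vf)/(1-eta*Vf) = 15.72 GPa

15.72 GPa


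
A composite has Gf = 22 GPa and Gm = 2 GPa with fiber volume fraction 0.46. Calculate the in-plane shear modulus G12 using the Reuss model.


1/G12 = Vf/Gf + (1-Vf)/Gm = 0.46/22 + 0.54/2
G12 = 3.44 GPa

3.44 GPa


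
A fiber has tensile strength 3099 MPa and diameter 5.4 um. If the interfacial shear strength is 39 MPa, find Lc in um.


Lc = sigma_f * d / (2 * tau_i) = 3099 * 5.4 / (2 * 39) = 214.5 um

214.5 um


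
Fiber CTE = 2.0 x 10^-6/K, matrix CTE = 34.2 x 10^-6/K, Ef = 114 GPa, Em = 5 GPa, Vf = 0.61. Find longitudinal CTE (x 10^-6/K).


E1 = Ef*Vf + Em*(1-Vf) = 71.49
alpha_1 = (alpha_f*Ef*Vf + alpha_m*Em*(1-Vf))/E1 = 2.88 x 10^-6/K

2.88 x 10^-6/K


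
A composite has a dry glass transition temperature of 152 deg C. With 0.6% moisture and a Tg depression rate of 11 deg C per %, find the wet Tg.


Tg_wet = Tg_dry - k*moisture = 152 - 11*0.6 = 145.4 deg C

145.4 deg C


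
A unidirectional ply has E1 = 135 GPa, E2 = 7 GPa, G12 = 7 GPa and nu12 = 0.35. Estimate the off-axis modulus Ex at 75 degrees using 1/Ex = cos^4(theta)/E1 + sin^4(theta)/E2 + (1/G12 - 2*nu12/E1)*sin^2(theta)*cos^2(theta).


cos^4(75) = 0.004487, sin^4(75) = 0.870513, sin^2(75)*cos^2(75) = 0.0625
1/G12 - 2*nu12/E1 = 1/7 - 2*0.35/135 = 0.137672 GPa^-1
1/Ex = 0.004487/135 + 0.870513/7 + 0.137672*0.0625 = 0.1329967 GPa^-1
Ex = 7.52 GPa

7.52 GPa


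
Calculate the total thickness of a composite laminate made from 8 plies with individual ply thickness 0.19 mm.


h = n * t_ply = 8 * 0.19 = 1.52 mm

1.52 mm


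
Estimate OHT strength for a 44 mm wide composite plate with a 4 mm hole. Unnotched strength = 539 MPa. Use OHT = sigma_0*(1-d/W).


OHT = sigma_0*(1-d/W) = 539*(1-4/44) = 490.0 MPa

490.0 MPa


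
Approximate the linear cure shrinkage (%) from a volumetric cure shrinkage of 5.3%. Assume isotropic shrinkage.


Linear shrinkage ≈ vol_shrink/3 = 5.3/3 = 1.767%

1.767%


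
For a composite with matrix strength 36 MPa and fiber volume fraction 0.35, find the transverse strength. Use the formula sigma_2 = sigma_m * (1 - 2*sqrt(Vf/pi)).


factor = 1 - 2*sqrt(0.35/pi) = 0.3324
sigma_2 = 36 * 0.3324 = 11.97 MPa

11.97 MPa


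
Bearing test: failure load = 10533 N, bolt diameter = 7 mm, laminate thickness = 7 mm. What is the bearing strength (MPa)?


sigma_br = F/(d*h) = 10533/(7*7) = 215.0 MPa

215.0 MPa


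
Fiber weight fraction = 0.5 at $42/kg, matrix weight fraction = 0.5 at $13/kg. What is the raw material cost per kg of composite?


Cost = cost_f*Wf + cost_m*Wm = 42*0.5 + 13*0.5 = $27.5/kg

$27.5/kg


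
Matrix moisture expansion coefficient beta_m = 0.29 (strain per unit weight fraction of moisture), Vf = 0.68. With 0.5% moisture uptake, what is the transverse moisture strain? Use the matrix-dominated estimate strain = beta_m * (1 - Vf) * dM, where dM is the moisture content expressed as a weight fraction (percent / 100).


dM = 0.5/100 = 0.005
strain = beta_m * (1-Vf) * dM = 0.29 * 0.32 * 0.005 = 0.000464

0.000464


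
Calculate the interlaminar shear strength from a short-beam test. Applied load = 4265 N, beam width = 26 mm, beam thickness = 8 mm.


ILSS = 3F/(4bh) = 3*4265/(4*26*8) = 15.38 MPa

15.38 MPa


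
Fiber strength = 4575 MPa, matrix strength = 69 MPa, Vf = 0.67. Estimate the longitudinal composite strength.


sigma_1 = sigma_f*Vf + sigma_m*(1-Vf) = 4575*0.67 + 69*0.33 = 3088.0 MPa

3088.0 MPa


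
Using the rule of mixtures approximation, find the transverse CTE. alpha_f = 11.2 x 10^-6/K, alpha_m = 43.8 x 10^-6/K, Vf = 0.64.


alpha_2 = alpha_f*Vf + alpha_m*(1-Vf) = 11.2*0.64 + 43.8*0.36 = 22.9 x 10^-6/K

22.9 x 10^-6/K


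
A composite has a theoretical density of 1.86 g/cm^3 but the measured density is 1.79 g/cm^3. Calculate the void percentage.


Void% = (rho_theo - rho_actual)/rho_theo * 100 = (1.86 - 1.79)/1.86 * 100 = 3.76%

3.76%
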